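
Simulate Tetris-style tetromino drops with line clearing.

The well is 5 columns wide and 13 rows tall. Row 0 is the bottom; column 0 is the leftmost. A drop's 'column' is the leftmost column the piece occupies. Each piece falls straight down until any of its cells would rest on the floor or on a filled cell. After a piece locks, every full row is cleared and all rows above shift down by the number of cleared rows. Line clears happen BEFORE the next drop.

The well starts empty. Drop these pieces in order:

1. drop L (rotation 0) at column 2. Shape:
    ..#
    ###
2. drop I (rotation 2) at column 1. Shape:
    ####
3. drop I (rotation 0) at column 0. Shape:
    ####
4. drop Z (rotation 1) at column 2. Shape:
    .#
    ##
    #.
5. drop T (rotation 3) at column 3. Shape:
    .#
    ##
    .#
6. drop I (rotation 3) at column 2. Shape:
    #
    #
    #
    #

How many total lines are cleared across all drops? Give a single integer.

Answer: 0

Derivation:
Drop 1: L rot0 at col 2 lands with bottom-row=0; cleared 0 line(s) (total 0); column heights now [0 0 1 1 2], max=2
Drop 2: I rot2 at col 1 lands with bottom-row=2; cleared 0 line(s) (total 0); column heights now [0 3 3 3 3], max=3
Drop 3: I rot0 at col 0 lands with bottom-row=3; cleared 0 line(s) (total 0); column heights now [4 4 4 4 3], max=4
Drop 4: Z rot1 at col 2 lands with bottom-row=4; cleared 0 line(s) (total 0); column heights now [4 4 6 7 3], max=7
Drop 5: T rot3 at col 3 lands with bottom-row=6; cleared 0 line(s) (total 0); column heights now [4 4 6 8 9], max=9
Drop 6: I rot3 at col 2 lands with bottom-row=6; cleared 0 line(s) (total 0); column heights now [4 4 10 8 9], max=10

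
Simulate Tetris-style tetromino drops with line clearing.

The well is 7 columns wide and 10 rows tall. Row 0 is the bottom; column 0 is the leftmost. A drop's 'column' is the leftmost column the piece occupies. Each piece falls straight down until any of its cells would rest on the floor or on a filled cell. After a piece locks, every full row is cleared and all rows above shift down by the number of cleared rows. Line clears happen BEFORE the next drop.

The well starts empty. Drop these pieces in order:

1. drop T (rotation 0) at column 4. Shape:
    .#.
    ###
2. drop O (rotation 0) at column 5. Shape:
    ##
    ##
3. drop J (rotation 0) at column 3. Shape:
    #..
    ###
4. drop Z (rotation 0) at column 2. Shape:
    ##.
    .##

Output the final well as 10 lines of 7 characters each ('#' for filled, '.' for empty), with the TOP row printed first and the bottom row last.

Drop 1: T rot0 at col 4 lands with bottom-row=0; cleared 0 line(s) (total 0); column heights now [0 0 0 0 1 2 1], max=2
Drop 2: O rot0 at col 5 lands with bottom-row=2; cleared 0 line(s) (total 0); column heights now [0 0 0 0 1 4 4], max=4
Drop 3: J rot0 at col 3 lands with bottom-row=4; cleared 0 line(s) (total 0); column heights now [0 0 0 6 5 5 4], max=6
Drop 4: Z rot0 at col 2 lands with bottom-row=6; cleared 0 line(s) (total 0); column heights now [0 0 8 8 7 5 4], max=8

Answer: .......
.......
..##...
...##..
...#...
...###.
.....##
.....##
.....#.
....###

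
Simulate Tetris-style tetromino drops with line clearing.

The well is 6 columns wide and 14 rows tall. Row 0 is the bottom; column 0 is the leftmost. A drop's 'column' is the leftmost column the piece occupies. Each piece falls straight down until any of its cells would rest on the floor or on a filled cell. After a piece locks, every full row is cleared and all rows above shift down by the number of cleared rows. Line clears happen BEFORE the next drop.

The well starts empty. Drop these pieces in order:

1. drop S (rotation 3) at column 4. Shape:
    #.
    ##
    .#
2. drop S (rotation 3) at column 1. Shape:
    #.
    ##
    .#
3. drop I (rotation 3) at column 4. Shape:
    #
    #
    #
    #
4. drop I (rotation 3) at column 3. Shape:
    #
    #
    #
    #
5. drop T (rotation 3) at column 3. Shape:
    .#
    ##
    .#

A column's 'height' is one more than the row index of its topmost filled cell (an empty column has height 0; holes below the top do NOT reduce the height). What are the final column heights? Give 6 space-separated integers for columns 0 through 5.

Drop 1: S rot3 at col 4 lands with bottom-row=0; cleared 0 line(s) (total 0); column heights now [0 0 0 0 3 2], max=3
Drop 2: S rot3 at col 1 lands with bottom-row=0; cleared 0 line(s) (total 0); column heights now [0 3 2 0 3 2], max=3
Drop 3: I rot3 at col 4 lands with bottom-row=3; cleared 0 line(s) (total 0); column heights now [0 3 2 0 7 2], max=7
Drop 4: I rot3 at col 3 lands with bottom-row=0; cleared 0 line(s) (total 0); column heights now [0 3 2 4 7 2], max=7
Drop 5: T rot3 at col 3 lands with bottom-row=7; cleared 0 line(s) (total 0); column heights now [0 3 2 9 10 2], max=10

Answer: 0 3 2 9 10 2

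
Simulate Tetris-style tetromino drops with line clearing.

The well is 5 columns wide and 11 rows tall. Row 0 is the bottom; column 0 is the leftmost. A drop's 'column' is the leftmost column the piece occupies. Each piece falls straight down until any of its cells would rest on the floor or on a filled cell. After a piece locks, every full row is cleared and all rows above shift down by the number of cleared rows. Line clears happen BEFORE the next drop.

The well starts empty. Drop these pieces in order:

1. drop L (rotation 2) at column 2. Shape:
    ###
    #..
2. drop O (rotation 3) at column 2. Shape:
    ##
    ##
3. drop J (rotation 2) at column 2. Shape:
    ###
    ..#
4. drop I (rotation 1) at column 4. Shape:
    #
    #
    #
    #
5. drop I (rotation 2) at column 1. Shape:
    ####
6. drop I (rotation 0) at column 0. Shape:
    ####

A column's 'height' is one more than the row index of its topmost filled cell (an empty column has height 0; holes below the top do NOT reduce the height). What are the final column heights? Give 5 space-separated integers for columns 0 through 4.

Drop 1: L rot2 at col 2 lands with bottom-row=0; cleared 0 line(s) (total 0); column heights now [0 0 2 2 2], max=2
Drop 2: O rot3 at col 2 lands with bottom-row=2; cleared 0 line(s) (total 0); column heights now [0 0 4 4 2], max=4
Drop 3: J rot2 at col 2 lands with bottom-row=3; cleared 0 line(s) (total 0); column heights now [0 0 5 5 5], max=5
Drop 4: I rot1 at col 4 lands with bottom-row=5; cleared 0 line(s) (total 0); column heights now [0 0 5 5 9], max=9
Drop 5: I rot2 at col 1 lands with bottom-row=9; cleared 0 line(s) (total 0); column heights now [0 10 10 10 10], max=10
Drop 6: I rot0 at col 0 lands with bottom-row=10; cleared 0 line(s) (total 0); column heights now [11 11 11 11 10], max=11

Answer: 11 11 11 11 10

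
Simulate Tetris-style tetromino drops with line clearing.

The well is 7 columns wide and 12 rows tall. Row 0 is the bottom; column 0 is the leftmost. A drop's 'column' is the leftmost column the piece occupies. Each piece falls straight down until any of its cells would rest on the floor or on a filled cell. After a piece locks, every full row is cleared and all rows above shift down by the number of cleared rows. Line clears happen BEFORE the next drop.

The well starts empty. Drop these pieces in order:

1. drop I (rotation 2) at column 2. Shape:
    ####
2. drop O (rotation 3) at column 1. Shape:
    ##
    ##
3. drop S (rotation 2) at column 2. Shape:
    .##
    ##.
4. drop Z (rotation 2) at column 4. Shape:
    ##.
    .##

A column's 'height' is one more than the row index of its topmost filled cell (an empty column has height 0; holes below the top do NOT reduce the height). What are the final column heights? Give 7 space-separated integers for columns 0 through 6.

Drop 1: I rot2 at col 2 lands with bottom-row=0; cleared 0 line(s) (total 0); column heights now [0 0 1 1 1 1 0], max=1
Drop 2: O rot3 at col 1 lands with bottom-row=1; cleared 0 line(s) (total 0); column heights now [0 3 3 1 1 1 0], max=3
Drop 3: S rot2 at col 2 lands with bottom-row=3; cleared 0 line(s) (total 0); column heights now [0 3 4 5 5 1 0], max=5
Drop 4: Z rot2 at col 4 lands with bottom-row=4; cleared 0 line(s) (total 0); column heights now [0 3 4 5 6 6 5], max=6

Answer: 0 3 4 5 6 6 5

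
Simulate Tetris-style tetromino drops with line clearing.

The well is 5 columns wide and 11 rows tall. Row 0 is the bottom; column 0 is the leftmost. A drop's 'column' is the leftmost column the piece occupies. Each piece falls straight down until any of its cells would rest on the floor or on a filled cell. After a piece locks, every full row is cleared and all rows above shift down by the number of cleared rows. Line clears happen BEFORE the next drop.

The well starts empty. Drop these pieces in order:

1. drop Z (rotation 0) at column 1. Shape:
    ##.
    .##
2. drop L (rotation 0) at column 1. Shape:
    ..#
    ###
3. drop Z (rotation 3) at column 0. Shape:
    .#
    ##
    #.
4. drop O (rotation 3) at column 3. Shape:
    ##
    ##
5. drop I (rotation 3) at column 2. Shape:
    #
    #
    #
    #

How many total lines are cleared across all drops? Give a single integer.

Answer: 0

Derivation:
Drop 1: Z rot0 at col 1 lands with bottom-row=0; cleared 0 line(s) (total 0); column heights now [0 2 2 1 0], max=2
Drop 2: L rot0 at col 1 lands with bottom-row=2; cleared 0 line(s) (total 0); column heights now [0 3 3 4 0], max=4
Drop 3: Z rot3 at col 0 lands with bottom-row=2; cleared 0 line(s) (total 0); column heights now [4 5 3 4 0], max=5
Drop 4: O rot3 at col 3 lands with bottom-row=4; cleared 0 line(s) (total 0); column heights now [4 5 3 6 6], max=6
Drop 5: I rot3 at col 2 lands with bottom-row=3; cleared 0 line(s) (total 0); column heights now [4 5 7 6 6], max=7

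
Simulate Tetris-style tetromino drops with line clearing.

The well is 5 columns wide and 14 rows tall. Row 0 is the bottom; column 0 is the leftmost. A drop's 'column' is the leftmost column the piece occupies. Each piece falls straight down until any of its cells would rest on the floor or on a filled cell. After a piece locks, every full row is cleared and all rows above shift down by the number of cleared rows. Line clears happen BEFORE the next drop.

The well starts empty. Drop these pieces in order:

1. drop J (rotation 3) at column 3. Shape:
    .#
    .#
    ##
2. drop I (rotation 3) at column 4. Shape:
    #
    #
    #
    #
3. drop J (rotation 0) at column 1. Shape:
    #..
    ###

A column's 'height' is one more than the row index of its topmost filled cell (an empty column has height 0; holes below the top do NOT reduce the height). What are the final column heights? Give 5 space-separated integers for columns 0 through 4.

Drop 1: J rot3 at col 3 lands with bottom-row=0; cleared 0 line(s) (total 0); column heights now [0 0 0 1 3], max=3
Drop 2: I rot3 at col 4 lands with bottom-row=3; cleared 0 line(s) (total 0); column heights now [0 0 0 1 7], max=7
Drop 3: J rot0 at col 1 lands with bottom-row=1; cleared 0 line(s) (total 0); column heights now [0 3 2 2 7], max=7

Answer: 0 3 2 2 7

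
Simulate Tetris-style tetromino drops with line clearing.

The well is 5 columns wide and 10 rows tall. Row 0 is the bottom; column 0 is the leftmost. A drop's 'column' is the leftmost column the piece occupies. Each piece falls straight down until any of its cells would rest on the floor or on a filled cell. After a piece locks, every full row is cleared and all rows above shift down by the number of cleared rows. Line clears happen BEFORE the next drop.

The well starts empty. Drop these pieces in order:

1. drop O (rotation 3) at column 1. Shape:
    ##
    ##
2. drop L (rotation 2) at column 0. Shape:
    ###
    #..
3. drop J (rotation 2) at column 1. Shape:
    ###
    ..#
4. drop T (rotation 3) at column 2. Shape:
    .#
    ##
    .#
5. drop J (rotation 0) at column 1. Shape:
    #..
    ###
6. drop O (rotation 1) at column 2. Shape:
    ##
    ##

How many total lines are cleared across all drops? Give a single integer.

Drop 1: O rot3 at col 1 lands with bottom-row=0; cleared 0 line(s) (total 0); column heights now [0 2 2 0 0], max=2
Drop 2: L rot2 at col 0 lands with bottom-row=1; cleared 0 line(s) (total 0); column heights now [3 3 3 0 0], max=3
Drop 3: J rot2 at col 1 lands with bottom-row=2; cleared 0 line(s) (total 0); column heights now [3 4 4 4 0], max=4
Drop 4: T rot3 at col 2 lands with bottom-row=4; cleared 0 line(s) (total 0); column heights now [3 4 6 7 0], max=7
Drop 5: J rot0 at col 1 lands with bottom-row=7; cleared 0 line(s) (total 0); column heights now [3 9 8 8 0], max=9
Drop 6: O rot1 at col 2 lands with bottom-row=8; cleared 0 line(s) (total 0); column heights now [3 9 10 10 0], max=10

Answer: 0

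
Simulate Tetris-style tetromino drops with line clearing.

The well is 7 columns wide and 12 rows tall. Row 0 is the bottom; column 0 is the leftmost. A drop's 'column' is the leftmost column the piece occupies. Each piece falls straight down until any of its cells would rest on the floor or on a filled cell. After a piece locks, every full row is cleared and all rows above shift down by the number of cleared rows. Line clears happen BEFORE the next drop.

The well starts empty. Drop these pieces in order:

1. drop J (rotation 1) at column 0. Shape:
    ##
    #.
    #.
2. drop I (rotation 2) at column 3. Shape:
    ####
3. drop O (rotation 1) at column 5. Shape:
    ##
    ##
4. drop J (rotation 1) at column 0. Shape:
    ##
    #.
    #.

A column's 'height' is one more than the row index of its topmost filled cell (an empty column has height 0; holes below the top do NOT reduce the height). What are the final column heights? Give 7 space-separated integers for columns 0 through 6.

Drop 1: J rot1 at col 0 lands with bottom-row=0; cleared 0 line(s) (total 0); column heights now [3 3 0 0 0 0 0], max=3
Drop 2: I rot2 at col 3 lands with bottom-row=0; cleared 0 line(s) (total 0); column heights now [3 3 0 1 1 1 1], max=3
Drop 3: O rot1 at col 5 lands with bottom-row=1; cleared 0 line(s) (total 0); column heights now [3 3 0 1 1 3 3], max=3
Drop 4: J rot1 at col 0 lands with bottom-row=3; cleared 0 line(s) (total 0); column heights now [6 6 0 1 1 3 3], max=6

Answer: 6 6 0 1 1 3 3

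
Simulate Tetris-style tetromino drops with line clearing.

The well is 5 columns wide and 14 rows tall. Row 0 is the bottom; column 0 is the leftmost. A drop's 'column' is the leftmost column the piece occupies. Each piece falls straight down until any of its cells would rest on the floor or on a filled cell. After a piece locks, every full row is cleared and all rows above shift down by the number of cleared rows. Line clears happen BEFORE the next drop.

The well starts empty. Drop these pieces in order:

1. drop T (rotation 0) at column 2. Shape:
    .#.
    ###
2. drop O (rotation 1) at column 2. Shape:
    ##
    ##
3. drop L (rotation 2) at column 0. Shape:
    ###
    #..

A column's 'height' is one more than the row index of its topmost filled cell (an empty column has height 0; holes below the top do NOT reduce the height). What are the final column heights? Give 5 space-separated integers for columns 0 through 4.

Answer: 5 5 5 4 1

Derivation:
Drop 1: T rot0 at col 2 lands with bottom-row=0; cleared 0 line(s) (total 0); column heights now [0 0 1 2 1], max=2
Drop 2: O rot1 at col 2 lands with bottom-row=2; cleared 0 line(s) (total 0); column heights now [0 0 4 4 1], max=4
Drop 3: L rot2 at col 0 lands with bottom-row=3; cleared 0 line(s) (total 0); column heights now [5 5 5 4 1], max=5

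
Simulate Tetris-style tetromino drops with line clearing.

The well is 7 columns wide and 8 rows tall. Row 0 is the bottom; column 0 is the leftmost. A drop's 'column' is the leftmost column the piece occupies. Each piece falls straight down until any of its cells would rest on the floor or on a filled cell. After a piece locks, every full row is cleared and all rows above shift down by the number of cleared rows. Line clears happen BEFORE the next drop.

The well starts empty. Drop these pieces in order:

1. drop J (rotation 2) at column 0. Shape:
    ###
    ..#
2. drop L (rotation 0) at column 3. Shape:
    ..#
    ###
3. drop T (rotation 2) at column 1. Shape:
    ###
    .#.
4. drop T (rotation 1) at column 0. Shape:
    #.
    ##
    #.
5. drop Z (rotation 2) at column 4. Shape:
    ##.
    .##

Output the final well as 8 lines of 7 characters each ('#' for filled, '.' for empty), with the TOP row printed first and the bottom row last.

Drop 1: J rot2 at col 0 lands with bottom-row=0; cleared 0 line(s) (total 0); column heights now [2 2 2 0 0 0 0], max=2
Drop 2: L rot0 at col 3 lands with bottom-row=0; cleared 0 line(s) (total 0); column heights now [2 2 2 1 1 2 0], max=2
Drop 3: T rot2 at col 1 lands with bottom-row=2; cleared 0 line(s) (total 0); column heights now [2 4 4 4 1 2 0], max=4
Drop 4: T rot1 at col 0 lands with bottom-row=3; cleared 0 line(s) (total 0); column heights now [6 5 4 4 1 2 0], max=6
Drop 5: Z rot2 at col 4 lands with bottom-row=2; cleared 0 line(s) (total 0); column heights now [6 5 4 4 4 4 3], max=6

Answer: .......
.......
#......
##.....
######.
..#..##
###..#.
..####.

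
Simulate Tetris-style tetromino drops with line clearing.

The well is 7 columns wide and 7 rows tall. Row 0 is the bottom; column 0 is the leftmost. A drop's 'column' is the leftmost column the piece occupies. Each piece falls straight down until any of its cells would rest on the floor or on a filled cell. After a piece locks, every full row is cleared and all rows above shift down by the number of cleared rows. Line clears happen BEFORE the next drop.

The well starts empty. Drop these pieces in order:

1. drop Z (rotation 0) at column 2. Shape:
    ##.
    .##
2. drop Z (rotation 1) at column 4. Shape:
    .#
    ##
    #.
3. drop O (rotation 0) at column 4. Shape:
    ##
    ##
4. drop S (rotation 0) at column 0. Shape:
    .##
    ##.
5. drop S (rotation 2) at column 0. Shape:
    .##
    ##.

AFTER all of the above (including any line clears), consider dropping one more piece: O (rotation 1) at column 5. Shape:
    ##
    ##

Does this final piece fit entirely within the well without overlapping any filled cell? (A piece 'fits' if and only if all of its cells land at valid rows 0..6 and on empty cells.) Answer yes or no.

Drop 1: Z rot0 at col 2 lands with bottom-row=0; cleared 0 line(s) (total 0); column heights now [0 0 2 2 1 0 0], max=2
Drop 2: Z rot1 at col 4 lands with bottom-row=1; cleared 0 line(s) (total 0); column heights now [0 0 2 2 3 4 0], max=4
Drop 3: O rot0 at col 4 lands with bottom-row=4; cleared 0 line(s) (total 0); column heights now [0 0 2 2 6 6 0], max=6
Drop 4: S rot0 at col 0 lands with bottom-row=1; cleared 0 line(s) (total 0); column heights now [2 3 3 2 6 6 0], max=6
Drop 5: S rot2 at col 0 lands with bottom-row=3; cleared 0 line(s) (total 0); column heights now [4 5 5 2 6 6 0], max=6
Test piece O rot1 at col 5 (width 2): heights before test = [4 5 5 2 6 6 0]; fits = False

Answer: no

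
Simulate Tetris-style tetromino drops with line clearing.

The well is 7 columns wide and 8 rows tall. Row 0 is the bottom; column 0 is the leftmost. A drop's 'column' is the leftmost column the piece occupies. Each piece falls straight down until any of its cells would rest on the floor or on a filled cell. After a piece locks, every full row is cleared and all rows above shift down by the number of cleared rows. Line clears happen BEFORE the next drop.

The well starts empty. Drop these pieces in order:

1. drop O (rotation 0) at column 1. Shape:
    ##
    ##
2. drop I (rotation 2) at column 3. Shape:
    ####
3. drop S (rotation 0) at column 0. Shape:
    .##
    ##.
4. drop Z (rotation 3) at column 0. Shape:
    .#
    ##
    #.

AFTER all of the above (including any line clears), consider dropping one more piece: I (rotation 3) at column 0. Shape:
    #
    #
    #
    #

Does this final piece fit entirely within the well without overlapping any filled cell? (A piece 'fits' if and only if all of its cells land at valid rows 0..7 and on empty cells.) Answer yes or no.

Answer: no

Derivation:
Drop 1: O rot0 at col 1 lands with bottom-row=0; cleared 0 line(s) (total 0); column heights now [0 2 2 0 0 0 0], max=2
Drop 2: I rot2 at col 3 lands with bottom-row=0; cleared 0 line(s) (total 0); column heights now [0 2 2 1 1 1 1], max=2
Drop 3: S rot0 at col 0 lands with bottom-row=2; cleared 0 line(s) (total 0); column heights now [3 4 4 1 1 1 1], max=4
Drop 4: Z rot3 at col 0 lands with bottom-row=3; cleared 0 line(s) (total 0); column heights now [5 6 4 1 1 1 1], max=6
Test piece I rot3 at col 0 (width 1): heights before test = [5 6 4 1 1 1 1]; fits = False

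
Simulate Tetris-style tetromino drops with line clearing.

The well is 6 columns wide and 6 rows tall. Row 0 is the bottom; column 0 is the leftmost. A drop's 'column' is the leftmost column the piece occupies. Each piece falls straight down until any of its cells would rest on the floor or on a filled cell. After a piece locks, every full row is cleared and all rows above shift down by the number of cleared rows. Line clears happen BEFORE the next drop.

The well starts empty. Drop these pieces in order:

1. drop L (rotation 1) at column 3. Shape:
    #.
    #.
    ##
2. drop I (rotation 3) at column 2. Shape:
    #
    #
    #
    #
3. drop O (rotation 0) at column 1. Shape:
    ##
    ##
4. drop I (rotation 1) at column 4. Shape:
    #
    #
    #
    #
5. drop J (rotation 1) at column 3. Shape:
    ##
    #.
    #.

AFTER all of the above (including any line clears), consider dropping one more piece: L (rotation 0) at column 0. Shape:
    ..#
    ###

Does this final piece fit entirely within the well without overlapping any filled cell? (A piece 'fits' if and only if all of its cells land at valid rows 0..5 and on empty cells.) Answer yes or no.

Drop 1: L rot1 at col 3 lands with bottom-row=0; cleared 0 line(s) (total 0); column heights now [0 0 0 3 1 0], max=3
Drop 2: I rot3 at col 2 lands with bottom-row=0; cleared 0 line(s) (total 0); column heights now [0 0 4 3 1 0], max=4
Drop 3: O rot0 at col 1 lands with bottom-row=4; cleared 0 line(s) (total 0); column heights now [0 6 6 3 1 0], max=6
Drop 4: I rot1 at col 4 lands with bottom-row=1; cleared 0 line(s) (total 0); column heights now [0 6 6 3 5 0], max=6
Drop 5: J rot1 at col 3 lands with bottom-row=3; cleared 0 line(s) (total 0); column heights now [0 6 6 6 6 0], max=6
Test piece L rot0 at col 0 (width 3): heights before test = [0 6 6 6 6 0]; fits = False

Answer: no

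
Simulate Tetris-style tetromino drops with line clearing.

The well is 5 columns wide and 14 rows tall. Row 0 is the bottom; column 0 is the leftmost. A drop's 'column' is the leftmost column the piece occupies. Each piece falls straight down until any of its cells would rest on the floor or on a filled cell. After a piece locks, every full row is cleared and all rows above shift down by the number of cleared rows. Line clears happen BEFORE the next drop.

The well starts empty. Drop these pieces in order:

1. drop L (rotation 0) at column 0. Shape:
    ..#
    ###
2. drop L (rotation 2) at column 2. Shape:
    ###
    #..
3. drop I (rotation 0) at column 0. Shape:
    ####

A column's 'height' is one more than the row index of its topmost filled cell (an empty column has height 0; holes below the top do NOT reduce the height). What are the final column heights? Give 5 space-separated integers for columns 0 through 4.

Drop 1: L rot0 at col 0 lands with bottom-row=0; cleared 0 line(s) (total 0); column heights now [1 1 2 0 0], max=2
Drop 2: L rot2 at col 2 lands with bottom-row=2; cleared 0 line(s) (total 0); column heights now [1 1 4 4 4], max=4
Drop 3: I rot0 at col 0 lands with bottom-row=4; cleared 0 line(s) (total 0); column heights now [5 5 5 5 4], max=5

Answer: 5 5 5 5 4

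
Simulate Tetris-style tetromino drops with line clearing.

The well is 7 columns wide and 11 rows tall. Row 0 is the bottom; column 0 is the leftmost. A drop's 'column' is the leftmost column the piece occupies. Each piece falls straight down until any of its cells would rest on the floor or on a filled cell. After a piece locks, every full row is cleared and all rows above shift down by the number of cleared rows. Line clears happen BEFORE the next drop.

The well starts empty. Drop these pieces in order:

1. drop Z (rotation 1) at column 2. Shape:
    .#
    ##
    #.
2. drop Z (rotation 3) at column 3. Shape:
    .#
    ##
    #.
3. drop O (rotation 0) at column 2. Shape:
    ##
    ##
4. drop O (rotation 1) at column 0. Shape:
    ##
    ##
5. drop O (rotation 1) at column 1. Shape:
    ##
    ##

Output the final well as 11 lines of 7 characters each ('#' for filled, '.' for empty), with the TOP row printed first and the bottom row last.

Drop 1: Z rot1 at col 2 lands with bottom-row=0; cleared 0 line(s) (total 0); column heights now [0 0 2 3 0 0 0], max=3
Drop 2: Z rot3 at col 3 lands with bottom-row=3; cleared 0 line(s) (total 0); column heights now [0 0 2 5 6 0 0], max=6
Drop 3: O rot0 at col 2 lands with bottom-row=5; cleared 0 line(s) (total 0); column heights now [0 0 7 7 6 0 0], max=7
Drop 4: O rot1 at col 0 lands with bottom-row=0; cleared 0 line(s) (total 0); column heights now [2 2 7 7 6 0 0], max=7
Drop 5: O rot1 at col 1 lands with bottom-row=7; cleared 0 line(s) (total 0); column heights now [2 9 9 7 6 0 0], max=9

Answer: .......
.......
.##....
.##....
..##...
..###..
...##..
...#...
...#...
####...
###....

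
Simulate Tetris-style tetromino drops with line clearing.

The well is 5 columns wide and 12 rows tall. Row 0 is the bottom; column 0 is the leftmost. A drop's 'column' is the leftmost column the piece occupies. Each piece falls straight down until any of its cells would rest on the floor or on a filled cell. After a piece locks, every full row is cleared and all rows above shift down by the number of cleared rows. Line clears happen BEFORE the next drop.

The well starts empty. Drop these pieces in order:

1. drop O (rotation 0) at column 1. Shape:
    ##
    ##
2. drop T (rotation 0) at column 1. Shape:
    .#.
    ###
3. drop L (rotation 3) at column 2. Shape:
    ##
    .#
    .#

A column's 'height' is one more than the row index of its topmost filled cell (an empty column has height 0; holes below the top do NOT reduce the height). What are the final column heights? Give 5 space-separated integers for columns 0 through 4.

Drop 1: O rot0 at col 1 lands with bottom-row=0; cleared 0 line(s) (total 0); column heights now [0 2 2 0 0], max=2
Drop 2: T rot0 at col 1 lands with bottom-row=2; cleared 0 line(s) (total 0); column heights now [0 3 4 3 0], max=4
Drop 3: L rot3 at col 2 lands with bottom-row=3; cleared 0 line(s) (total 0); column heights now [0 3 6 6 0], max=6

Answer: 0 3 6 6 0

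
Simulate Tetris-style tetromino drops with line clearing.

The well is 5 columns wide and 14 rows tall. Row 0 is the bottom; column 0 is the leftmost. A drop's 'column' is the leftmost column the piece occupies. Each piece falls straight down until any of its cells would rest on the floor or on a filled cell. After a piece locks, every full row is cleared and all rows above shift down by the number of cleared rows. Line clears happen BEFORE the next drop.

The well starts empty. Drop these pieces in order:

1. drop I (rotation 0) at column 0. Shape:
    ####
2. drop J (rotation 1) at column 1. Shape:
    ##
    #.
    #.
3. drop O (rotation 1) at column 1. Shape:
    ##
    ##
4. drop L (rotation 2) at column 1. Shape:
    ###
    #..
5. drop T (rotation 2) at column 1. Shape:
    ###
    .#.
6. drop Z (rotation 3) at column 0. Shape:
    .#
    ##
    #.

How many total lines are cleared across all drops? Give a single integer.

Drop 1: I rot0 at col 0 lands with bottom-row=0; cleared 0 line(s) (total 0); column heights now [1 1 1 1 0], max=1
Drop 2: J rot1 at col 1 lands with bottom-row=1; cleared 0 line(s) (total 0); column heights now [1 4 4 1 0], max=4
Drop 3: O rot1 at col 1 lands with bottom-row=4; cleared 0 line(s) (total 0); column heights now [1 6 6 1 0], max=6
Drop 4: L rot2 at col 1 lands with bottom-row=6; cleared 0 line(s) (total 0); column heights now [1 8 8 8 0], max=8
Drop 5: T rot2 at col 1 lands with bottom-row=8; cleared 0 line(s) (total 0); column heights now [1 10 10 10 0], max=10
Drop 6: Z rot3 at col 0 lands with bottom-row=9; cleared 0 line(s) (total 0); column heights now [11 12 10 10 0], max=12

Answer: 0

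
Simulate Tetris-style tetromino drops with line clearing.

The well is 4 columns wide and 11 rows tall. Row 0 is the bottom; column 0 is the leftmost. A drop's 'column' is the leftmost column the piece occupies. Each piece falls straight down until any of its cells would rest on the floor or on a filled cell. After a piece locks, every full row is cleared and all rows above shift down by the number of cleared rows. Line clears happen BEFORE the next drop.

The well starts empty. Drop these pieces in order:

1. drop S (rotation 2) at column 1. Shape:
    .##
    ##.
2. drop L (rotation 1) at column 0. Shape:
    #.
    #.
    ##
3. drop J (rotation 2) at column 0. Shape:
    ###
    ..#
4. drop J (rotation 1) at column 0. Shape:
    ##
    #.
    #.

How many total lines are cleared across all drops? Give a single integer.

Drop 1: S rot2 at col 1 lands with bottom-row=0; cleared 0 line(s) (total 0); column heights now [0 1 2 2], max=2
Drop 2: L rot1 at col 0 lands with bottom-row=1; cleared 1 line(s) (total 1); column heights now [3 1 1 0], max=3
Drop 3: J rot2 at col 0 lands with bottom-row=2; cleared 0 line(s) (total 1); column heights now [4 4 4 0], max=4
Drop 4: J rot1 at col 0 lands with bottom-row=4; cleared 0 line(s) (total 1); column heights now [7 7 4 0], max=7

Answer: 1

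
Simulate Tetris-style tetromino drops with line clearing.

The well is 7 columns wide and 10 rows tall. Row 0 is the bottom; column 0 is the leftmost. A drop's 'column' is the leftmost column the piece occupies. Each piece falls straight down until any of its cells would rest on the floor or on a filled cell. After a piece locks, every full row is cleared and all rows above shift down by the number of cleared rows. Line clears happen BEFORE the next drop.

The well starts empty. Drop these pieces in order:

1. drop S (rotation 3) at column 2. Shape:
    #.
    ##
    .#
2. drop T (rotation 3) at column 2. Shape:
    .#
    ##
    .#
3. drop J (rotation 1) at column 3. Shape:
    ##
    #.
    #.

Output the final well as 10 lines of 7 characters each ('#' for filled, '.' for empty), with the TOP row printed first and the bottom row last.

Drop 1: S rot3 at col 2 lands with bottom-row=0; cleared 0 line(s) (total 0); column heights now [0 0 3 2 0 0 0], max=3
Drop 2: T rot3 at col 2 lands with bottom-row=2; cleared 0 line(s) (total 0); column heights now [0 0 4 5 0 0 0], max=5
Drop 3: J rot1 at col 3 lands with bottom-row=5; cleared 0 line(s) (total 0); column heights now [0 0 4 8 8 0 0], max=8

Answer: .......
.......
...##..
...#...
...#...
...#...
..##...
..##...
..##...
...#...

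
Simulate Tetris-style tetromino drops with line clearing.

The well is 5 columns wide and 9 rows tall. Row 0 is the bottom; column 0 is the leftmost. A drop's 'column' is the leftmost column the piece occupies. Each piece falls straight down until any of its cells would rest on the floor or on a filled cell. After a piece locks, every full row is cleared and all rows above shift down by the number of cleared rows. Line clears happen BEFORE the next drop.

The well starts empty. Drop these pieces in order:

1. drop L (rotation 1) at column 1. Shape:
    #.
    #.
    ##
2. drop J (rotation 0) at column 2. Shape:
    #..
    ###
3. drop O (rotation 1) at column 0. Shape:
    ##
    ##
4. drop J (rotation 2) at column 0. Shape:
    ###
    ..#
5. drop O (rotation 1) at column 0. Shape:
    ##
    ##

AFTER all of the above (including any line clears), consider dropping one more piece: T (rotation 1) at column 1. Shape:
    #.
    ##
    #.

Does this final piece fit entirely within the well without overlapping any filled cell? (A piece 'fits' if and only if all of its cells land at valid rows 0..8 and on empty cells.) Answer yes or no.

Answer: no

Derivation:
Drop 1: L rot1 at col 1 lands with bottom-row=0; cleared 0 line(s) (total 0); column heights now [0 3 1 0 0], max=3
Drop 2: J rot0 at col 2 lands with bottom-row=1; cleared 0 line(s) (total 0); column heights now [0 3 3 2 2], max=3
Drop 3: O rot1 at col 0 lands with bottom-row=3; cleared 0 line(s) (total 0); column heights now [5 5 3 2 2], max=5
Drop 4: J rot2 at col 0 lands with bottom-row=4; cleared 0 line(s) (total 0); column heights now [6 6 6 2 2], max=6
Drop 5: O rot1 at col 0 lands with bottom-row=6; cleared 0 line(s) (total 0); column heights now [8 8 6 2 2], max=8
Test piece T rot1 at col 1 (width 2): heights before test = [8 8 6 2 2]; fits = False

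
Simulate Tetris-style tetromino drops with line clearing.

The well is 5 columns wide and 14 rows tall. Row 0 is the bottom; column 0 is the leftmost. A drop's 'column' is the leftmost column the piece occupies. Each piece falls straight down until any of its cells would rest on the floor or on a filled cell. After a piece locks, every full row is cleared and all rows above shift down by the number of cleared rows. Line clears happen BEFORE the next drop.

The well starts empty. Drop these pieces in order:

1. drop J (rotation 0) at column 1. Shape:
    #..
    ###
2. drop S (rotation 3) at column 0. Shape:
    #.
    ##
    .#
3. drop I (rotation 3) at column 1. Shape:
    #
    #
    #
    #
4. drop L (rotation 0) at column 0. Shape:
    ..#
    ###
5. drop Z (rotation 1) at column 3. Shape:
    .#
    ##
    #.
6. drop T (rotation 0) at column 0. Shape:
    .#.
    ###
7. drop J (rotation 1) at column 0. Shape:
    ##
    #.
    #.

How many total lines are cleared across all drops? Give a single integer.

Drop 1: J rot0 at col 1 lands with bottom-row=0; cleared 0 line(s) (total 0); column heights now [0 2 1 1 0], max=2
Drop 2: S rot3 at col 0 lands with bottom-row=2; cleared 0 line(s) (total 0); column heights now [5 4 1 1 0], max=5
Drop 3: I rot3 at col 1 lands with bottom-row=4; cleared 0 line(s) (total 0); column heights now [5 8 1 1 0], max=8
Drop 4: L rot0 at col 0 lands with bottom-row=8; cleared 0 line(s) (total 0); column heights now [9 9 10 1 0], max=10
Drop 5: Z rot1 at col 3 lands with bottom-row=1; cleared 0 line(s) (total 0); column heights now [9 9 10 3 4], max=10
Drop 6: T rot0 at col 0 lands with bottom-row=10; cleared 0 line(s) (total 0); column heights now [11 12 11 3 4], max=12
Drop 7: J rot1 at col 0 lands with bottom-row=11; cleared 0 line(s) (total 0); column heights now [14 14 11 3 4], max=14

Answer: 0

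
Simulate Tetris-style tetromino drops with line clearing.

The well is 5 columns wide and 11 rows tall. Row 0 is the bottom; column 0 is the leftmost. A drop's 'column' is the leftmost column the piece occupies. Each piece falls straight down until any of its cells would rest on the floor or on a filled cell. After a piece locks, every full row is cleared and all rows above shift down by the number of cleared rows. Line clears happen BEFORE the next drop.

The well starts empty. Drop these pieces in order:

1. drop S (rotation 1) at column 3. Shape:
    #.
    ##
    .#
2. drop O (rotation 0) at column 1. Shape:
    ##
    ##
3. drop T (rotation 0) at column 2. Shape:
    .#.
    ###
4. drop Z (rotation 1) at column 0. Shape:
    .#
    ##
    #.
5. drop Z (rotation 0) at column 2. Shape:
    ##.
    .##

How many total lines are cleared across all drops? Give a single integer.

Answer: 1

Derivation:
Drop 1: S rot1 at col 3 lands with bottom-row=0; cleared 0 line(s) (total 0); column heights now [0 0 0 3 2], max=3
Drop 2: O rot0 at col 1 lands with bottom-row=0; cleared 0 line(s) (total 0); column heights now [0 2 2 3 2], max=3
Drop 3: T rot0 at col 2 lands with bottom-row=3; cleared 0 line(s) (total 0); column heights now [0 2 4 5 4], max=5
Drop 4: Z rot1 at col 0 lands with bottom-row=1; cleared 1 line(s) (total 1); column heights now [2 3 3 4 3], max=4
Drop 5: Z rot0 at col 2 lands with bottom-row=4; cleared 0 line(s) (total 1); column heights now [2 3 6 6 5], max=6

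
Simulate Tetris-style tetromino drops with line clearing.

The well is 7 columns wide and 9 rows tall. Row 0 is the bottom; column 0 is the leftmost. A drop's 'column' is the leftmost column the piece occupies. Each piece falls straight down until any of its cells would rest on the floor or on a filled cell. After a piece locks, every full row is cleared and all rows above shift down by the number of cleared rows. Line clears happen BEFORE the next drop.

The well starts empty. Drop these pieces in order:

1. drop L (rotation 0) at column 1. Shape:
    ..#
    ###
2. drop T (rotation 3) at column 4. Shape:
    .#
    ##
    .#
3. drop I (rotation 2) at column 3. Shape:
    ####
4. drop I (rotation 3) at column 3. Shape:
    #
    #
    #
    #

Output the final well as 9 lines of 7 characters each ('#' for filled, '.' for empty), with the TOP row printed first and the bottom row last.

Drop 1: L rot0 at col 1 lands with bottom-row=0; cleared 0 line(s) (total 0); column heights now [0 1 1 2 0 0 0], max=2
Drop 2: T rot3 at col 4 lands with bottom-row=0; cleared 0 line(s) (total 0); column heights now [0 1 1 2 2 3 0], max=3
Drop 3: I rot2 at col 3 lands with bottom-row=3; cleared 0 line(s) (total 0); column heights now [0 1 1 4 4 4 4], max=4
Drop 4: I rot3 at col 3 lands with bottom-row=4; cleared 0 line(s) (total 0); column heights now [0 1 1 8 4 4 4], max=8

Answer: .......
...#...
...#...
...#...
...#...
...####
.....#.
...###.
.###.#.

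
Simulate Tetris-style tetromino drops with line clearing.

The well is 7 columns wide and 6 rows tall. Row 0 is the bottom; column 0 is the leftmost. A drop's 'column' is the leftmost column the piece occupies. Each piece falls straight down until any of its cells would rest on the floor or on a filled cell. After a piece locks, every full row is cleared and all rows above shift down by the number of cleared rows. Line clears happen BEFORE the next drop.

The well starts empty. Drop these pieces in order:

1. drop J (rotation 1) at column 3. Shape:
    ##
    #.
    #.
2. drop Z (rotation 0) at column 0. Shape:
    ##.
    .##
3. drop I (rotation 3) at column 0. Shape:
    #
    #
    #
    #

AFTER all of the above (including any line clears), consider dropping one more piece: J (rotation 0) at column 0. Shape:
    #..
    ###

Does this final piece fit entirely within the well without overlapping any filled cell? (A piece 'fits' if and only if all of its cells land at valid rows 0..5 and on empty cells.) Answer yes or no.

Drop 1: J rot1 at col 3 lands with bottom-row=0; cleared 0 line(s) (total 0); column heights now [0 0 0 3 3 0 0], max=3
Drop 2: Z rot0 at col 0 lands with bottom-row=0; cleared 0 line(s) (total 0); column heights now [2 2 1 3 3 0 0], max=3
Drop 3: I rot3 at col 0 lands with bottom-row=2; cleared 0 line(s) (total 0); column heights now [6 2 1 3 3 0 0], max=6
Test piece J rot0 at col 0 (width 3): heights before test = [6 2 1 3 3 0 0]; fits = False

Answer: no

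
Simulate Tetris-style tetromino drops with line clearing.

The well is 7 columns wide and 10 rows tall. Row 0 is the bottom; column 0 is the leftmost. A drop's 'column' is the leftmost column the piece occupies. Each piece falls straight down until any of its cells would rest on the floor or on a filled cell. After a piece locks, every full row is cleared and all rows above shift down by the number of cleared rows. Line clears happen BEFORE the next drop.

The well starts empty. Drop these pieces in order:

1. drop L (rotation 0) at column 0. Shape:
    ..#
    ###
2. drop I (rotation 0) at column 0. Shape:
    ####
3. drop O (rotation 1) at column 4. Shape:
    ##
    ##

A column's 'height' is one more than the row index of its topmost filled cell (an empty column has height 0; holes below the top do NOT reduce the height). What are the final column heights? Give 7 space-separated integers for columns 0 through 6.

Answer: 3 3 3 3 2 2 0

Derivation:
Drop 1: L rot0 at col 0 lands with bottom-row=0; cleared 0 line(s) (total 0); column heights now [1 1 2 0 0 0 0], max=2
Drop 2: I rot0 at col 0 lands with bottom-row=2; cleared 0 line(s) (total 0); column heights now [3 3 3 3 0 0 0], max=3
Drop 3: O rot1 at col 4 lands with bottom-row=0; cleared 0 line(s) (total 0); column heights now [3 3 3 3 2 2 0], max=3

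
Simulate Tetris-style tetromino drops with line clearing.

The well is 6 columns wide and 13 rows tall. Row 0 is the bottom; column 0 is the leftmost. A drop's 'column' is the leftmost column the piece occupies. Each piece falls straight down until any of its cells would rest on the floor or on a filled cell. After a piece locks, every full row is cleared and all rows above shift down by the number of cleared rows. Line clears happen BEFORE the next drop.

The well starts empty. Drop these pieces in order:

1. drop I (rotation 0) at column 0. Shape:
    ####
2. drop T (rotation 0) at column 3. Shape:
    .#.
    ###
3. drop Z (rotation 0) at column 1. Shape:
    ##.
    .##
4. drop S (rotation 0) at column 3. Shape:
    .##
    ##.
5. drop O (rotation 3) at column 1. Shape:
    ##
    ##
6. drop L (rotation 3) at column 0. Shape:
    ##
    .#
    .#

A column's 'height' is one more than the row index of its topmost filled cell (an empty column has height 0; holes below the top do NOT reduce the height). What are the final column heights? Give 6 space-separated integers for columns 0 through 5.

Answer: 9 9 6 4 5 5

Derivation:
Drop 1: I rot0 at col 0 lands with bottom-row=0; cleared 0 line(s) (total 0); column heights now [1 1 1 1 0 0], max=1
Drop 2: T rot0 at col 3 lands with bottom-row=1; cleared 0 line(s) (total 0); column heights now [1 1 1 2 3 2], max=3
Drop 3: Z rot0 at col 1 lands with bottom-row=2; cleared 0 line(s) (total 0); column heights now [1 4 4 3 3 2], max=4
Drop 4: S rot0 at col 3 lands with bottom-row=3; cleared 0 line(s) (total 0); column heights now [1 4 4 4 5 5], max=5
Drop 5: O rot3 at col 1 lands with bottom-row=4; cleared 0 line(s) (total 0); column heights now [1 6 6 4 5 5], max=6
Drop 6: L rot3 at col 0 lands with bottom-row=6; cleared 0 line(s) (total 0); column heights now [9 9 6 4 5 5], max=9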